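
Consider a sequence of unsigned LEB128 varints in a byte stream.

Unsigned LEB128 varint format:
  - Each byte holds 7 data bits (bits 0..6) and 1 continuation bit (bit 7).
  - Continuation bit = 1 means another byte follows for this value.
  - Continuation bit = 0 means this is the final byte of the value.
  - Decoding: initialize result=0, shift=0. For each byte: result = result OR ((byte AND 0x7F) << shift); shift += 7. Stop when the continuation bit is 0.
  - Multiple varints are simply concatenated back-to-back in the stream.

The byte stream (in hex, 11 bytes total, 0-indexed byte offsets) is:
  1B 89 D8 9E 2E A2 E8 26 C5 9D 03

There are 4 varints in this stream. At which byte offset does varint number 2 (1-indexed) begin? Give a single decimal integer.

  byte[0]=0x1B cont=0 payload=0x1B=27: acc |= 27<<0 -> acc=27 shift=7 [end]
Varint 1: bytes[0:1] = 1B -> value 27 (1 byte(s))
  byte[1]=0x89 cont=1 payload=0x09=9: acc |= 9<<0 -> acc=9 shift=7
  byte[2]=0xD8 cont=1 payload=0x58=88: acc |= 88<<7 -> acc=11273 shift=14
  byte[3]=0x9E cont=1 payload=0x1E=30: acc |= 30<<14 -> acc=502793 shift=21
  byte[4]=0x2E cont=0 payload=0x2E=46: acc |= 46<<21 -> acc=96971785 shift=28 [end]
Varint 2: bytes[1:5] = 89 D8 9E 2E -> value 96971785 (4 byte(s))
  byte[5]=0xA2 cont=1 payload=0x22=34: acc |= 34<<0 -> acc=34 shift=7
  byte[6]=0xE8 cont=1 payload=0x68=104: acc |= 104<<7 -> acc=13346 shift=14
  byte[7]=0x26 cont=0 payload=0x26=38: acc |= 38<<14 -> acc=635938 shift=21 [end]
Varint 3: bytes[5:8] = A2 E8 26 -> value 635938 (3 byte(s))
  byte[8]=0xC5 cont=1 payload=0x45=69: acc |= 69<<0 -> acc=69 shift=7
  byte[9]=0x9D cont=1 payload=0x1D=29: acc |= 29<<7 -> acc=3781 shift=14
  byte[10]=0x03 cont=0 payload=0x03=3: acc |= 3<<14 -> acc=52933 shift=21 [end]
Varint 4: bytes[8:11] = C5 9D 03 -> value 52933 (3 byte(s))

Answer: 1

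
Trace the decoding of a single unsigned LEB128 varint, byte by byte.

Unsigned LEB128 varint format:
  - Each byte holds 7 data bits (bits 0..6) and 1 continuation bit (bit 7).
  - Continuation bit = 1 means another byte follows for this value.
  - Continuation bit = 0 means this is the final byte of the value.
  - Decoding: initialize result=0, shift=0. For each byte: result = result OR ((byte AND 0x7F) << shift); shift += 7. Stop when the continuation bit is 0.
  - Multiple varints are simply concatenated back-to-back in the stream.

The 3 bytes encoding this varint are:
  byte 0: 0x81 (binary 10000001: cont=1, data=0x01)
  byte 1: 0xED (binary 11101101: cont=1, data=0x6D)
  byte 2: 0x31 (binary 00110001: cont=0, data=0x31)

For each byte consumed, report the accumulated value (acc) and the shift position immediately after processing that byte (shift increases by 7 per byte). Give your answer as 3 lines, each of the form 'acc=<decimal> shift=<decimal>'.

Answer: acc=1 shift=7
acc=13953 shift=14
acc=816769 shift=21

Derivation:
byte 0=0x81: payload=0x01=1, contrib = 1<<0 = 1; acc -> 1, shift -> 7
byte 1=0xED: payload=0x6D=109, contrib = 109<<7 = 13952; acc -> 13953, shift -> 14
byte 2=0x31: payload=0x31=49, contrib = 49<<14 = 802816; acc -> 816769, shift -> 21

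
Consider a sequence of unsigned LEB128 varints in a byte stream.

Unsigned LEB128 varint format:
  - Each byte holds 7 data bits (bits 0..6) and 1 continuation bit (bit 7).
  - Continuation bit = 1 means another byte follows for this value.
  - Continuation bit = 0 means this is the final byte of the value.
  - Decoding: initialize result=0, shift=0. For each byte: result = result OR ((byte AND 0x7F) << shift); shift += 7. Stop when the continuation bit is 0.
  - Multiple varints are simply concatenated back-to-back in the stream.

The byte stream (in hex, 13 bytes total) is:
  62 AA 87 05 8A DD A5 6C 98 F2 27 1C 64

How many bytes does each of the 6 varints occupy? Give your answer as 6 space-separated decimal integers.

Answer: 1 3 4 3 1 1

Derivation:
  byte[0]=0x62 cont=0 payload=0x62=98: acc |= 98<<0 -> acc=98 shift=7 [end]
Varint 1: bytes[0:1] = 62 -> value 98 (1 byte(s))
  byte[1]=0xAA cont=1 payload=0x2A=42: acc |= 42<<0 -> acc=42 shift=7
  byte[2]=0x87 cont=1 payload=0x07=7: acc |= 7<<7 -> acc=938 shift=14
  byte[3]=0x05 cont=0 payload=0x05=5: acc |= 5<<14 -> acc=82858 shift=21 [end]
Varint 2: bytes[1:4] = AA 87 05 -> value 82858 (3 byte(s))
  byte[4]=0x8A cont=1 payload=0x0A=10: acc |= 10<<0 -> acc=10 shift=7
  byte[5]=0xDD cont=1 payload=0x5D=93: acc |= 93<<7 -> acc=11914 shift=14
  byte[6]=0xA5 cont=1 payload=0x25=37: acc |= 37<<14 -> acc=618122 shift=21
  byte[7]=0x6C cont=0 payload=0x6C=108: acc |= 108<<21 -> acc=227110538 shift=28 [end]
Varint 3: bytes[4:8] = 8A DD A5 6C -> value 227110538 (4 byte(s))
  byte[8]=0x98 cont=1 payload=0x18=24: acc |= 24<<0 -> acc=24 shift=7
  byte[9]=0xF2 cont=1 payload=0x72=114: acc |= 114<<7 -> acc=14616 shift=14
  byte[10]=0x27 cont=0 payload=0x27=39: acc |= 39<<14 -> acc=653592 shift=21 [end]
Varint 4: bytes[8:11] = 98 F2 27 -> value 653592 (3 byte(s))
  byte[11]=0x1C cont=0 payload=0x1C=28: acc |= 28<<0 -> acc=28 shift=7 [end]
Varint 5: bytes[11:12] = 1C -> value 28 (1 byte(s))
  byte[12]=0x64 cont=0 payload=0x64=100: acc |= 100<<0 -> acc=100 shift=7 [end]
Varint 6: bytes[12:13] = 64 -> value 100 (1 byte(s))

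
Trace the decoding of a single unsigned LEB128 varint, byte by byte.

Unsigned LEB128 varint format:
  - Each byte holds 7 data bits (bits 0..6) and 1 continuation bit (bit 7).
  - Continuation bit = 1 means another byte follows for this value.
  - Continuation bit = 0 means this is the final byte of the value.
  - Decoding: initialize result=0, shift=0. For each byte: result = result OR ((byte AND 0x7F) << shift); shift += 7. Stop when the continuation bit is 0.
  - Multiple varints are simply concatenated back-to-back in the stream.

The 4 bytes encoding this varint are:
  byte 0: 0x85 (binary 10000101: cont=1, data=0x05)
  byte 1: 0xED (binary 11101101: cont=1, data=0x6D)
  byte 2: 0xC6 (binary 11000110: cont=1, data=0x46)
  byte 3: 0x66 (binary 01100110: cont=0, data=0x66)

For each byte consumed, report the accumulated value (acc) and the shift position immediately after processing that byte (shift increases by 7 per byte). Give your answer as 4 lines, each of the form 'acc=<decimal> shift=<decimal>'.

byte 0=0x85: payload=0x05=5, contrib = 5<<0 = 5; acc -> 5, shift -> 7
byte 1=0xED: payload=0x6D=109, contrib = 109<<7 = 13952; acc -> 13957, shift -> 14
byte 2=0xC6: payload=0x46=70, contrib = 70<<14 = 1146880; acc -> 1160837, shift -> 21
byte 3=0x66: payload=0x66=102, contrib = 102<<21 = 213909504; acc -> 215070341, shift -> 28

Answer: acc=5 shift=7
acc=13957 shift=14
acc=1160837 shift=21
acc=215070341 shift=28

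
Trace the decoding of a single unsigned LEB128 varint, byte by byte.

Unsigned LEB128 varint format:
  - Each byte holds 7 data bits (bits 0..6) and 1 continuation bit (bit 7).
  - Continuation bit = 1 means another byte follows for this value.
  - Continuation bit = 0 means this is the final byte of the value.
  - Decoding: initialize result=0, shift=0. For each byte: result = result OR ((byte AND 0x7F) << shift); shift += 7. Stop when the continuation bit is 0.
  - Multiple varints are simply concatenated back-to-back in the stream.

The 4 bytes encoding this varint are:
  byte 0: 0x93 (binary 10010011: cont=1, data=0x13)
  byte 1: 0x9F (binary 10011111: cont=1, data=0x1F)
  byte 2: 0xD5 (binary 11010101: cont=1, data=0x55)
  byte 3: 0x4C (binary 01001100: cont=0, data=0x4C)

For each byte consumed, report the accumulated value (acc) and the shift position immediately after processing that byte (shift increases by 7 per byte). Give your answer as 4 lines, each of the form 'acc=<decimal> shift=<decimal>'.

byte 0=0x93: payload=0x13=19, contrib = 19<<0 = 19; acc -> 19, shift -> 7
byte 1=0x9F: payload=0x1F=31, contrib = 31<<7 = 3968; acc -> 3987, shift -> 14
byte 2=0xD5: payload=0x55=85, contrib = 85<<14 = 1392640; acc -> 1396627, shift -> 21
byte 3=0x4C: payload=0x4C=76, contrib = 76<<21 = 159383552; acc -> 160780179, shift -> 28

Answer: acc=19 shift=7
acc=3987 shift=14
acc=1396627 shift=21
acc=160780179 shift=28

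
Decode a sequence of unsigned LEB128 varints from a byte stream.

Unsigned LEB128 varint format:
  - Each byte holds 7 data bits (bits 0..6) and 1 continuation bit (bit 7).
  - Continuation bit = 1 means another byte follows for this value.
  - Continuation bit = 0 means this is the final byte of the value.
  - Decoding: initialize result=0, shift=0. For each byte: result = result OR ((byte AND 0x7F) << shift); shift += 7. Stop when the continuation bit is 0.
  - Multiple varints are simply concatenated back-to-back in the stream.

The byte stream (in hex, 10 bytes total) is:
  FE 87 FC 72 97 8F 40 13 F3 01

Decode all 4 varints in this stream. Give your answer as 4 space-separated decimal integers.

Answer: 241107966 1050519 19 243

Derivation:
  byte[0]=0xFE cont=1 payload=0x7E=126: acc |= 126<<0 -> acc=126 shift=7
  byte[1]=0x87 cont=1 payload=0x07=7: acc |= 7<<7 -> acc=1022 shift=14
  byte[2]=0xFC cont=1 payload=0x7C=124: acc |= 124<<14 -> acc=2032638 shift=21
  byte[3]=0x72 cont=0 payload=0x72=114: acc |= 114<<21 -> acc=241107966 shift=28 [end]
Varint 1: bytes[0:4] = FE 87 FC 72 -> value 241107966 (4 byte(s))
  byte[4]=0x97 cont=1 payload=0x17=23: acc |= 23<<0 -> acc=23 shift=7
  byte[5]=0x8F cont=1 payload=0x0F=15: acc |= 15<<7 -> acc=1943 shift=14
  byte[6]=0x40 cont=0 payload=0x40=64: acc |= 64<<14 -> acc=1050519 shift=21 [end]
Varint 2: bytes[4:7] = 97 8F 40 -> value 1050519 (3 byte(s))
  byte[7]=0x13 cont=0 payload=0x13=19: acc |= 19<<0 -> acc=19 shift=7 [end]
Varint 3: bytes[7:8] = 13 -> value 19 (1 byte(s))
  byte[8]=0xF3 cont=1 payload=0x73=115: acc |= 115<<0 -> acc=115 shift=7
  byte[9]=0x01 cont=0 payload=0x01=1: acc |= 1<<7 -> acc=243 shift=14 [end]
Varint 4: bytes[8:10] = F3 01 -> value 243 (2 byte(s))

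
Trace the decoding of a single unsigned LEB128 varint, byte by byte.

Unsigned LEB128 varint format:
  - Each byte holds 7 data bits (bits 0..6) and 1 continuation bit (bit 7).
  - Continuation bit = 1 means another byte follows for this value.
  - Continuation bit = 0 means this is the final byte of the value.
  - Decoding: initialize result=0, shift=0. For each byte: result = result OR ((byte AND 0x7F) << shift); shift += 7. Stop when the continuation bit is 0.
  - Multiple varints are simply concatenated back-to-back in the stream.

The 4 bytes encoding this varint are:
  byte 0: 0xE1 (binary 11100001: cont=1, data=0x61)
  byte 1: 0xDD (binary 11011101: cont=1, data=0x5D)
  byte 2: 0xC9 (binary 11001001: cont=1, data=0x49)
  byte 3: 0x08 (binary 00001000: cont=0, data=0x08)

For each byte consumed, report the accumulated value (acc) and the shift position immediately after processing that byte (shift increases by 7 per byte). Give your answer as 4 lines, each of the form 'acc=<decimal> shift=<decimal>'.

Answer: acc=97 shift=7
acc=12001 shift=14
acc=1208033 shift=21
acc=17985249 shift=28

Derivation:
byte 0=0xE1: payload=0x61=97, contrib = 97<<0 = 97; acc -> 97, shift -> 7
byte 1=0xDD: payload=0x5D=93, contrib = 93<<7 = 11904; acc -> 12001, shift -> 14
byte 2=0xC9: payload=0x49=73, contrib = 73<<14 = 1196032; acc -> 1208033, shift -> 21
byte 3=0x08: payload=0x08=8, contrib = 8<<21 = 16777216; acc -> 17985249, shift -> 28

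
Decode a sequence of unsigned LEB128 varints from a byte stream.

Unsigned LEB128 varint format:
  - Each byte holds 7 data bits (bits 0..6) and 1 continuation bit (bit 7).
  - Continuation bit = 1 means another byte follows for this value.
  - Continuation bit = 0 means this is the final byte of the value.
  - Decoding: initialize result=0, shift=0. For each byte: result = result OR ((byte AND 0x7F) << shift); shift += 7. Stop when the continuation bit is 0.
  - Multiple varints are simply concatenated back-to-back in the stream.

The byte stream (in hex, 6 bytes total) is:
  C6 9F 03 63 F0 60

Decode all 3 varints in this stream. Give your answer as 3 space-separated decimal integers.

Answer: 53190 99 12400

Derivation:
  byte[0]=0xC6 cont=1 payload=0x46=70: acc |= 70<<0 -> acc=70 shift=7
  byte[1]=0x9F cont=1 payload=0x1F=31: acc |= 31<<7 -> acc=4038 shift=14
  byte[2]=0x03 cont=0 payload=0x03=3: acc |= 3<<14 -> acc=53190 shift=21 [end]
Varint 1: bytes[0:3] = C6 9F 03 -> value 53190 (3 byte(s))
  byte[3]=0x63 cont=0 payload=0x63=99: acc |= 99<<0 -> acc=99 shift=7 [end]
Varint 2: bytes[3:4] = 63 -> value 99 (1 byte(s))
  byte[4]=0xF0 cont=1 payload=0x70=112: acc |= 112<<0 -> acc=112 shift=7
  byte[5]=0x60 cont=0 payload=0x60=96: acc |= 96<<7 -> acc=12400 shift=14 [end]
Varint 3: bytes[4:6] = F0 60 -> value 12400 (2 byte(s))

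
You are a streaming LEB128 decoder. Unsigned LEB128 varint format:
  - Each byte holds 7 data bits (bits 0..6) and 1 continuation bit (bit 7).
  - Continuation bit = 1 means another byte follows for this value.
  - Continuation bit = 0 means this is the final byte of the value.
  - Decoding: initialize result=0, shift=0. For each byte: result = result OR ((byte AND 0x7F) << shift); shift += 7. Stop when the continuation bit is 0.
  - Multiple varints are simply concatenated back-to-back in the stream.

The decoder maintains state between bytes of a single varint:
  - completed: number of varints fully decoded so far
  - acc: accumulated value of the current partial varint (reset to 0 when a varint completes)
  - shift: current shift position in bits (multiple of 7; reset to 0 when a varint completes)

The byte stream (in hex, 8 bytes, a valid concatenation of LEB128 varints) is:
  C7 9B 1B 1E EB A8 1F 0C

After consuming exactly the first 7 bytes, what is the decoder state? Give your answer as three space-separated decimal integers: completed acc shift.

byte[0]=0xC7 cont=1 payload=0x47: acc |= 71<<0 -> completed=0 acc=71 shift=7
byte[1]=0x9B cont=1 payload=0x1B: acc |= 27<<7 -> completed=0 acc=3527 shift=14
byte[2]=0x1B cont=0 payload=0x1B: varint #1 complete (value=445895); reset -> completed=1 acc=0 shift=0
byte[3]=0x1E cont=0 payload=0x1E: varint #2 complete (value=30); reset -> completed=2 acc=0 shift=0
byte[4]=0xEB cont=1 payload=0x6B: acc |= 107<<0 -> completed=2 acc=107 shift=7
byte[5]=0xA8 cont=1 payload=0x28: acc |= 40<<7 -> completed=2 acc=5227 shift=14
byte[6]=0x1F cont=0 payload=0x1F: varint #3 complete (value=513131); reset -> completed=3 acc=0 shift=0

Answer: 3 0 0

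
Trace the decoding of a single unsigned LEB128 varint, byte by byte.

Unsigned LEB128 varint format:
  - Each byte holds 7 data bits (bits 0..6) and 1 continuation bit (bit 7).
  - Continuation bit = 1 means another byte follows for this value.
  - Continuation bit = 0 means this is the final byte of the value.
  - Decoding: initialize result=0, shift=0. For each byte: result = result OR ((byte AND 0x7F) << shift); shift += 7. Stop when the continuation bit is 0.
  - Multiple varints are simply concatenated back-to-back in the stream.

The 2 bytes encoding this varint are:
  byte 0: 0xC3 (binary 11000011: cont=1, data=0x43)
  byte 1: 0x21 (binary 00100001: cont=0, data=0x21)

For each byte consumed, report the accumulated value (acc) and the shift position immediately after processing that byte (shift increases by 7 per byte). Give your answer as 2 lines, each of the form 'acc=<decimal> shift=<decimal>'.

byte 0=0xC3: payload=0x43=67, contrib = 67<<0 = 67; acc -> 67, shift -> 7
byte 1=0x21: payload=0x21=33, contrib = 33<<7 = 4224; acc -> 4291, shift -> 14

Answer: acc=67 shift=7
acc=4291 shift=14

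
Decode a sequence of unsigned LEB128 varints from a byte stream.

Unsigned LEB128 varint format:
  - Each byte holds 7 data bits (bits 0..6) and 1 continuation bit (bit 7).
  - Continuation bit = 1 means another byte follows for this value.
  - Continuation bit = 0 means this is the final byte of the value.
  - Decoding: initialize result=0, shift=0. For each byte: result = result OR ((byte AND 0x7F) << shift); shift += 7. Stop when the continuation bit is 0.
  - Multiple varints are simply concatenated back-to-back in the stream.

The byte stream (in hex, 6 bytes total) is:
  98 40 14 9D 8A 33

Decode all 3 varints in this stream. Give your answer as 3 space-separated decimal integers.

  byte[0]=0x98 cont=1 payload=0x18=24: acc |= 24<<0 -> acc=24 shift=7
  byte[1]=0x40 cont=0 payload=0x40=64: acc |= 64<<7 -> acc=8216 shift=14 [end]
Varint 1: bytes[0:2] = 98 40 -> value 8216 (2 byte(s))
  byte[2]=0x14 cont=0 payload=0x14=20: acc |= 20<<0 -> acc=20 shift=7 [end]
Varint 2: bytes[2:3] = 14 -> value 20 (1 byte(s))
  byte[3]=0x9D cont=1 payload=0x1D=29: acc |= 29<<0 -> acc=29 shift=7
  byte[4]=0x8A cont=1 payload=0x0A=10: acc |= 10<<7 -> acc=1309 shift=14
  byte[5]=0x33 cont=0 payload=0x33=51: acc |= 51<<14 -> acc=836893 shift=21 [end]
Varint 3: bytes[3:6] = 9D 8A 33 -> value 836893 (3 byte(s))

Answer: 8216 20 836893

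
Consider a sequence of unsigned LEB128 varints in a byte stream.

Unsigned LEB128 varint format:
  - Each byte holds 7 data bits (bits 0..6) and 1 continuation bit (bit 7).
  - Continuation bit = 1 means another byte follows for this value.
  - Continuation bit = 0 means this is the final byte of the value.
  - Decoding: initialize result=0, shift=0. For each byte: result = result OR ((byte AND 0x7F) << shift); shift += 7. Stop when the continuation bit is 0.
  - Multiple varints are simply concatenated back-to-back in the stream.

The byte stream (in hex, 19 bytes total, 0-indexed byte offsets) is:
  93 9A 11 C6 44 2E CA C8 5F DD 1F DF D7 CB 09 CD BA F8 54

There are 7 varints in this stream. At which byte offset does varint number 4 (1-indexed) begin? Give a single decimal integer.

  byte[0]=0x93 cont=1 payload=0x13=19: acc |= 19<<0 -> acc=19 shift=7
  byte[1]=0x9A cont=1 payload=0x1A=26: acc |= 26<<7 -> acc=3347 shift=14
  byte[2]=0x11 cont=0 payload=0x11=17: acc |= 17<<14 -> acc=281875 shift=21 [end]
Varint 1: bytes[0:3] = 93 9A 11 -> value 281875 (3 byte(s))
  byte[3]=0xC6 cont=1 payload=0x46=70: acc |= 70<<0 -> acc=70 shift=7
  byte[4]=0x44 cont=0 payload=0x44=68: acc |= 68<<7 -> acc=8774 shift=14 [end]
Varint 2: bytes[3:5] = C6 44 -> value 8774 (2 byte(s))
  byte[5]=0x2E cont=0 payload=0x2E=46: acc |= 46<<0 -> acc=46 shift=7 [end]
Varint 3: bytes[5:6] = 2E -> value 46 (1 byte(s))
  byte[6]=0xCA cont=1 payload=0x4A=74: acc |= 74<<0 -> acc=74 shift=7
  byte[7]=0xC8 cont=1 payload=0x48=72: acc |= 72<<7 -> acc=9290 shift=14
  byte[8]=0x5F cont=0 payload=0x5F=95: acc |= 95<<14 -> acc=1565770 shift=21 [end]
Varint 4: bytes[6:9] = CA C8 5F -> value 1565770 (3 byte(s))
  byte[9]=0xDD cont=1 payload=0x5D=93: acc |= 93<<0 -> acc=93 shift=7
  byte[10]=0x1F cont=0 payload=0x1F=31: acc |= 31<<7 -> acc=4061 shift=14 [end]
Varint 5: bytes[9:11] = DD 1F -> value 4061 (2 byte(s))
  byte[11]=0xDF cont=1 payload=0x5F=95: acc |= 95<<0 -> acc=95 shift=7
  byte[12]=0xD7 cont=1 payload=0x57=87: acc |= 87<<7 -> acc=11231 shift=14
  byte[13]=0xCB cont=1 payload=0x4B=75: acc |= 75<<14 -> acc=1240031 shift=21
  byte[14]=0x09 cont=0 payload=0x09=9: acc |= 9<<21 -> acc=20114399 shift=28 [end]
Varint 6: bytes[11:15] = DF D7 CB 09 -> value 20114399 (4 byte(s))
  byte[15]=0xCD cont=1 payload=0x4D=77: acc |= 77<<0 -> acc=77 shift=7
  byte[16]=0xBA cont=1 payload=0x3A=58: acc |= 58<<7 -> acc=7501 shift=14
  byte[17]=0xF8 cont=1 payload=0x78=120: acc |= 120<<14 -> acc=1973581 shift=21
  byte[18]=0x54 cont=0 payload=0x54=84: acc |= 84<<21 -> acc=178134349 shift=28 [end]
Varint 7: bytes[15:19] = CD BA F8 54 -> value 178134349 (4 byte(s))

Answer: 6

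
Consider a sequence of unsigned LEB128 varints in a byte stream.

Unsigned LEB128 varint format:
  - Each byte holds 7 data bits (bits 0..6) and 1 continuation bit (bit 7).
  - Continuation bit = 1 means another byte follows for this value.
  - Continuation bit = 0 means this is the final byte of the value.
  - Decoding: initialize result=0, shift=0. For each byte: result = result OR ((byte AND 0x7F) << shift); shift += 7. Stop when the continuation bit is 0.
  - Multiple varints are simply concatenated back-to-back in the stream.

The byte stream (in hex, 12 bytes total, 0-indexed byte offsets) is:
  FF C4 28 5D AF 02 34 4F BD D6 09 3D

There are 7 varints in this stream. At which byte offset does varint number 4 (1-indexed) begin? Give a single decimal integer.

  byte[0]=0xFF cont=1 payload=0x7F=127: acc |= 127<<0 -> acc=127 shift=7
  byte[1]=0xC4 cont=1 payload=0x44=68: acc |= 68<<7 -> acc=8831 shift=14
  byte[2]=0x28 cont=0 payload=0x28=40: acc |= 40<<14 -> acc=664191 shift=21 [end]
Varint 1: bytes[0:3] = FF C4 28 -> value 664191 (3 byte(s))
  byte[3]=0x5D cont=0 payload=0x5D=93: acc |= 93<<0 -> acc=93 shift=7 [end]
Varint 2: bytes[3:4] = 5D -> value 93 (1 byte(s))
  byte[4]=0xAF cont=1 payload=0x2F=47: acc |= 47<<0 -> acc=47 shift=7
  byte[5]=0x02 cont=0 payload=0x02=2: acc |= 2<<7 -> acc=303 shift=14 [end]
Varint 3: bytes[4:6] = AF 02 -> value 303 (2 byte(s))
  byte[6]=0x34 cont=0 payload=0x34=52: acc |= 52<<0 -> acc=52 shift=7 [end]
Varint 4: bytes[6:7] = 34 -> value 52 (1 byte(s))
  byte[7]=0x4F cont=0 payload=0x4F=79: acc |= 79<<0 -> acc=79 shift=7 [end]
Varint 5: bytes[7:8] = 4F -> value 79 (1 byte(s))
  byte[8]=0xBD cont=1 payload=0x3D=61: acc |= 61<<0 -> acc=61 shift=7
  byte[9]=0xD6 cont=1 payload=0x56=86: acc |= 86<<7 -> acc=11069 shift=14
  byte[10]=0x09 cont=0 payload=0x09=9: acc |= 9<<14 -> acc=158525 shift=21 [end]
Varint 6: bytes[8:11] = BD D6 09 -> value 158525 (3 byte(s))
  byte[11]=0x3D cont=0 payload=0x3D=61: acc |= 61<<0 -> acc=61 shift=7 [end]
Varint 7: bytes[11:12] = 3D -> value 61 (1 byte(s))

Answer: 6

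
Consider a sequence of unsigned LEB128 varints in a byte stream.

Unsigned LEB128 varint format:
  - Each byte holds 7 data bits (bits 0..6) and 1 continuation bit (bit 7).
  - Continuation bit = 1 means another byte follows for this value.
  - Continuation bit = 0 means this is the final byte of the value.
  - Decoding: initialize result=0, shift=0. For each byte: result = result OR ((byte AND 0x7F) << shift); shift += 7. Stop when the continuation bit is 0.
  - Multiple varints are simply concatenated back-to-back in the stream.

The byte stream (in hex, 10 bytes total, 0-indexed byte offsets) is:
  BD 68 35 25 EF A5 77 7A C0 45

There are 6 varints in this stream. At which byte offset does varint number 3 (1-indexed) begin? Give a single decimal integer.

  byte[0]=0xBD cont=1 payload=0x3D=61: acc |= 61<<0 -> acc=61 shift=7
  byte[1]=0x68 cont=0 payload=0x68=104: acc |= 104<<7 -> acc=13373 shift=14 [end]
Varint 1: bytes[0:2] = BD 68 -> value 13373 (2 byte(s))
  byte[2]=0x35 cont=0 payload=0x35=53: acc |= 53<<0 -> acc=53 shift=7 [end]
Varint 2: bytes[2:3] = 35 -> value 53 (1 byte(s))
  byte[3]=0x25 cont=0 payload=0x25=37: acc |= 37<<0 -> acc=37 shift=7 [end]
Varint 3: bytes[3:4] = 25 -> value 37 (1 byte(s))
  byte[4]=0xEF cont=1 payload=0x6F=111: acc |= 111<<0 -> acc=111 shift=7
  byte[5]=0xA5 cont=1 payload=0x25=37: acc |= 37<<7 -> acc=4847 shift=14
  byte[6]=0x77 cont=0 payload=0x77=119: acc |= 119<<14 -> acc=1954543 shift=21 [end]
Varint 4: bytes[4:7] = EF A5 77 -> value 1954543 (3 byte(s))
  byte[7]=0x7A cont=0 payload=0x7A=122: acc |= 122<<0 -> acc=122 shift=7 [end]
Varint 5: bytes[7:8] = 7A -> value 122 (1 byte(s))
  byte[8]=0xC0 cont=1 payload=0x40=64: acc |= 64<<0 -> acc=64 shift=7
  byte[9]=0x45 cont=0 payload=0x45=69: acc |= 69<<7 -> acc=8896 shift=14 [end]
Varint 6: bytes[8:10] = C0 45 -> value 8896 (2 byte(s))

Answer: 3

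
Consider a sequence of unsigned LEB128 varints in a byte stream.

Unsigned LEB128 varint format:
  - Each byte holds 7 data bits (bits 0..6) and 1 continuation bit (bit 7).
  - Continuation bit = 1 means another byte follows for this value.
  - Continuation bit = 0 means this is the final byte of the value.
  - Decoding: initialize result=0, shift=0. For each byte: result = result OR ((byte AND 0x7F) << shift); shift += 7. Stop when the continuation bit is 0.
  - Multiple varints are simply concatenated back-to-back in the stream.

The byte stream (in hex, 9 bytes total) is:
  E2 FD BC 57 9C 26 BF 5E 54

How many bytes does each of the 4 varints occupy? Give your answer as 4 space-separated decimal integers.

  byte[0]=0xE2 cont=1 payload=0x62=98: acc |= 98<<0 -> acc=98 shift=7
  byte[1]=0xFD cont=1 payload=0x7D=125: acc |= 125<<7 -> acc=16098 shift=14
  byte[2]=0xBC cont=1 payload=0x3C=60: acc |= 60<<14 -> acc=999138 shift=21
  byte[3]=0x57 cont=0 payload=0x57=87: acc |= 87<<21 -> acc=183451362 shift=28 [end]
Varint 1: bytes[0:4] = E2 FD BC 57 -> value 183451362 (4 byte(s))
  byte[4]=0x9C cont=1 payload=0x1C=28: acc |= 28<<0 -> acc=28 shift=7
  byte[5]=0x26 cont=0 payload=0x26=38: acc |= 38<<7 -> acc=4892 shift=14 [end]
Varint 2: bytes[4:6] = 9C 26 -> value 4892 (2 byte(s))
  byte[6]=0xBF cont=1 payload=0x3F=63: acc |= 63<<0 -> acc=63 shift=7
  byte[7]=0x5E cont=0 payload=0x5E=94: acc |= 94<<7 -> acc=12095 shift=14 [end]
Varint 3: bytes[6:8] = BF 5E -> value 12095 (2 byte(s))
  byte[8]=0x54 cont=0 payload=0x54=84: acc |= 84<<0 -> acc=84 shift=7 [end]
Varint 4: bytes[8:9] = 54 -> value 84 (1 byte(s))

Answer: 4 2 2 1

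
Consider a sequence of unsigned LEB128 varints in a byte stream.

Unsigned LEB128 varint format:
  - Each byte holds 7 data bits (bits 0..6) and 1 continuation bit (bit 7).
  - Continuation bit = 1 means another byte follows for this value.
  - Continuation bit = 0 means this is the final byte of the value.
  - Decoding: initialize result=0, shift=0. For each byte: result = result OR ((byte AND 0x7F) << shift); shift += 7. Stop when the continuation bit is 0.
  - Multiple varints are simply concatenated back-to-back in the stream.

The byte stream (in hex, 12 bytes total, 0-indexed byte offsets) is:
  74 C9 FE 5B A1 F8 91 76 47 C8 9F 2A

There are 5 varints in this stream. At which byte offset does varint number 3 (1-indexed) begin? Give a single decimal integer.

  byte[0]=0x74 cont=0 payload=0x74=116: acc |= 116<<0 -> acc=116 shift=7 [end]
Varint 1: bytes[0:1] = 74 -> value 116 (1 byte(s))
  byte[1]=0xC9 cont=1 payload=0x49=73: acc |= 73<<0 -> acc=73 shift=7
  byte[2]=0xFE cont=1 payload=0x7E=126: acc |= 126<<7 -> acc=16201 shift=14
  byte[3]=0x5B cont=0 payload=0x5B=91: acc |= 91<<14 -> acc=1507145 shift=21 [end]
Varint 2: bytes[1:4] = C9 FE 5B -> value 1507145 (3 byte(s))
  byte[4]=0xA1 cont=1 payload=0x21=33: acc |= 33<<0 -> acc=33 shift=7
  byte[5]=0xF8 cont=1 payload=0x78=120: acc |= 120<<7 -> acc=15393 shift=14
  byte[6]=0x91 cont=1 payload=0x11=17: acc |= 17<<14 -> acc=293921 shift=21
  byte[7]=0x76 cont=0 payload=0x76=118: acc |= 118<<21 -> acc=247757857 shift=28 [end]
Varint 3: bytes[4:8] = A1 F8 91 76 -> value 247757857 (4 byte(s))
  byte[8]=0x47 cont=0 payload=0x47=71: acc |= 71<<0 -> acc=71 shift=7 [end]
Varint 4: bytes[8:9] = 47 -> value 71 (1 byte(s))
  byte[9]=0xC8 cont=1 payload=0x48=72: acc |= 72<<0 -> acc=72 shift=7
  byte[10]=0x9F cont=1 payload=0x1F=31: acc |= 31<<7 -> acc=4040 shift=14
  byte[11]=0x2A cont=0 payload=0x2A=42: acc |= 42<<14 -> acc=692168 shift=21 [end]
Varint 5: bytes[9:12] = C8 9F 2A -> value 692168 (3 byte(s))

Answer: 4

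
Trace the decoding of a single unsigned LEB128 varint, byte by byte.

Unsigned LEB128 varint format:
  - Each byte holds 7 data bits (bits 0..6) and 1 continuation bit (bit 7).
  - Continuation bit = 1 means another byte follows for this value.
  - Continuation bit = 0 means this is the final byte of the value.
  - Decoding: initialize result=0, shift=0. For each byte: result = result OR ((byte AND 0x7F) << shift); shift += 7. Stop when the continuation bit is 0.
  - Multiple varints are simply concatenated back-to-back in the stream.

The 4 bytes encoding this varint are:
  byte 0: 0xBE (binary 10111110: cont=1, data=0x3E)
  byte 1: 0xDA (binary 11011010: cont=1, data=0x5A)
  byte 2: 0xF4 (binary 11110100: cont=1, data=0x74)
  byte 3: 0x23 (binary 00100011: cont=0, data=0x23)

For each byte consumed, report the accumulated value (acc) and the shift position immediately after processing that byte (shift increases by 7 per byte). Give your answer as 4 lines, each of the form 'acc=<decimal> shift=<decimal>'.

byte 0=0xBE: payload=0x3E=62, contrib = 62<<0 = 62; acc -> 62, shift -> 7
byte 1=0xDA: payload=0x5A=90, contrib = 90<<7 = 11520; acc -> 11582, shift -> 14
byte 2=0xF4: payload=0x74=116, contrib = 116<<14 = 1900544; acc -> 1912126, shift -> 21
byte 3=0x23: payload=0x23=35, contrib = 35<<21 = 73400320; acc -> 75312446, shift -> 28

Answer: acc=62 shift=7
acc=11582 shift=14
acc=1912126 shift=21
acc=75312446 shift=28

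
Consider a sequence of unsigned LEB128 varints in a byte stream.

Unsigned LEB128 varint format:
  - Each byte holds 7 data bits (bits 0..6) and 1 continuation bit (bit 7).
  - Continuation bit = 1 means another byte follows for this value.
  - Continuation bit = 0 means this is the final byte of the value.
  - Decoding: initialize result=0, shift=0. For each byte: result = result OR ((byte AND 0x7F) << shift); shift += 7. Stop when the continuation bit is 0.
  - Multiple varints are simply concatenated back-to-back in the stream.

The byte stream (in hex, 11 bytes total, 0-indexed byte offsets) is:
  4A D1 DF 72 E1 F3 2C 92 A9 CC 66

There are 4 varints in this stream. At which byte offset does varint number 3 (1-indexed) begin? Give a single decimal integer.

  byte[0]=0x4A cont=0 payload=0x4A=74: acc |= 74<<0 -> acc=74 shift=7 [end]
Varint 1: bytes[0:1] = 4A -> value 74 (1 byte(s))
  byte[1]=0xD1 cont=1 payload=0x51=81: acc |= 81<<0 -> acc=81 shift=7
  byte[2]=0xDF cont=1 payload=0x5F=95: acc |= 95<<7 -> acc=12241 shift=14
  byte[3]=0x72 cont=0 payload=0x72=114: acc |= 114<<14 -> acc=1880017 shift=21 [end]
Varint 2: bytes[1:4] = D1 DF 72 -> value 1880017 (3 byte(s))
  byte[4]=0xE1 cont=1 payload=0x61=97: acc |= 97<<0 -> acc=97 shift=7
  byte[5]=0xF3 cont=1 payload=0x73=115: acc |= 115<<7 -> acc=14817 shift=14
  byte[6]=0x2C cont=0 payload=0x2C=44: acc |= 44<<14 -> acc=735713 shift=21 [end]
Varint 3: bytes[4:7] = E1 F3 2C -> value 735713 (3 byte(s))
  byte[7]=0x92 cont=1 payload=0x12=18: acc |= 18<<0 -> acc=18 shift=7
  byte[8]=0xA9 cont=1 payload=0x29=41: acc |= 41<<7 -> acc=5266 shift=14
  byte[9]=0xCC cont=1 payload=0x4C=76: acc |= 76<<14 -> acc=1250450 shift=21
  byte[10]=0x66 cont=0 payload=0x66=102: acc |= 102<<21 -> acc=215159954 shift=28 [end]
Varint 4: bytes[7:11] = 92 A9 CC 66 -> value 215159954 (4 byte(s))

Answer: 4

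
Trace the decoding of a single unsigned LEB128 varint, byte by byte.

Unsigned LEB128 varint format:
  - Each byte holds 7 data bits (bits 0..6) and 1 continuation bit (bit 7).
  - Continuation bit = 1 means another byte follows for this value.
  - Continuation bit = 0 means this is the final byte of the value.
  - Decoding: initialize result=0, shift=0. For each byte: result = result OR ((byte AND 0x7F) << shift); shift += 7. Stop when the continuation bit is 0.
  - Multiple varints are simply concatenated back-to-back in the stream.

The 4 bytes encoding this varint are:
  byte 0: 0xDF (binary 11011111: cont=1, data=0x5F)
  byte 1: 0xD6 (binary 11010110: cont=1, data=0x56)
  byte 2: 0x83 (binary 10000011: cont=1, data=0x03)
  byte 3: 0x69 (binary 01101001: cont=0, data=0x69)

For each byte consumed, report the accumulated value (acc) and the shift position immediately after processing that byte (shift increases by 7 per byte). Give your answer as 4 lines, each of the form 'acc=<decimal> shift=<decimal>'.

byte 0=0xDF: payload=0x5F=95, contrib = 95<<0 = 95; acc -> 95, shift -> 7
byte 1=0xD6: payload=0x56=86, contrib = 86<<7 = 11008; acc -> 11103, shift -> 14
byte 2=0x83: payload=0x03=3, contrib = 3<<14 = 49152; acc -> 60255, shift -> 21
byte 3=0x69: payload=0x69=105, contrib = 105<<21 = 220200960; acc -> 220261215, shift -> 28

Answer: acc=95 shift=7
acc=11103 shift=14
acc=60255 shift=21
acc=220261215 shift=28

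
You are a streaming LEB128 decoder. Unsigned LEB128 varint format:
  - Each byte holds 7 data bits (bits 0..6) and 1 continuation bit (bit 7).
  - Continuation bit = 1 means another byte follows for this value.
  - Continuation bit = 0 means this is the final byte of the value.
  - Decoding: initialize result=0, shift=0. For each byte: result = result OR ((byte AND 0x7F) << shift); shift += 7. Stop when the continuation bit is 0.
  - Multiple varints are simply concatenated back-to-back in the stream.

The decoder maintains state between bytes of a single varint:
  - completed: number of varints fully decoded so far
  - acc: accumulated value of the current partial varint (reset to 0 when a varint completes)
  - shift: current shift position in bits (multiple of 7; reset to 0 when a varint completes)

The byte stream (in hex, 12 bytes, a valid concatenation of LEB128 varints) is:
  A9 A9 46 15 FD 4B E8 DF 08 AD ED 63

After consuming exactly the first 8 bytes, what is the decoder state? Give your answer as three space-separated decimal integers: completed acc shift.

byte[0]=0xA9 cont=1 payload=0x29: acc |= 41<<0 -> completed=0 acc=41 shift=7
byte[1]=0xA9 cont=1 payload=0x29: acc |= 41<<7 -> completed=0 acc=5289 shift=14
byte[2]=0x46 cont=0 payload=0x46: varint #1 complete (value=1152169); reset -> completed=1 acc=0 shift=0
byte[3]=0x15 cont=0 payload=0x15: varint #2 complete (value=21); reset -> completed=2 acc=0 shift=0
byte[4]=0xFD cont=1 payload=0x7D: acc |= 125<<0 -> completed=2 acc=125 shift=7
byte[5]=0x4B cont=0 payload=0x4B: varint #3 complete (value=9725); reset -> completed=3 acc=0 shift=0
byte[6]=0xE8 cont=1 payload=0x68: acc |= 104<<0 -> completed=3 acc=104 shift=7
byte[7]=0xDF cont=1 payload=0x5F: acc |= 95<<7 -> completed=3 acc=12264 shift=14

Answer: 3 12264 14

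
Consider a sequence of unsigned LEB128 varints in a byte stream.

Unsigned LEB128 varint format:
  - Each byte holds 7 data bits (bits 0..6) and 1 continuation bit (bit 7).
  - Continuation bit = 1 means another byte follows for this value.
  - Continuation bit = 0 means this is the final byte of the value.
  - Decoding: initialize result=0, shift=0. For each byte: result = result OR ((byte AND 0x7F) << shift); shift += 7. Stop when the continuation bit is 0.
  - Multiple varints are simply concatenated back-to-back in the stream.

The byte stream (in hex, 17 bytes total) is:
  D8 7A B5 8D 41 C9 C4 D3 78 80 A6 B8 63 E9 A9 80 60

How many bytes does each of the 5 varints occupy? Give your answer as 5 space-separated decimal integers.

  byte[0]=0xD8 cont=1 payload=0x58=88: acc |= 88<<0 -> acc=88 shift=7
  byte[1]=0x7A cont=0 payload=0x7A=122: acc |= 122<<7 -> acc=15704 shift=14 [end]
Varint 1: bytes[0:2] = D8 7A -> value 15704 (2 byte(s))
  byte[2]=0xB5 cont=1 payload=0x35=53: acc |= 53<<0 -> acc=53 shift=7
  byte[3]=0x8D cont=1 payload=0x0D=13: acc |= 13<<7 -> acc=1717 shift=14
  byte[4]=0x41 cont=0 payload=0x41=65: acc |= 65<<14 -> acc=1066677 shift=21 [end]
Varint 2: bytes[2:5] = B5 8D 41 -> value 1066677 (3 byte(s))
  byte[5]=0xC9 cont=1 payload=0x49=73: acc |= 73<<0 -> acc=73 shift=7
  byte[6]=0xC4 cont=1 payload=0x44=68: acc |= 68<<7 -> acc=8777 shift=14
  byte[7]=0xD3 cont=1 payload=0x53=83: acc |= 83<<14 -> acc=1368649 shift=21
  byte[8]=0x78 cont=0 payload=0x78=120: acc |= 120<<21 -> acc=253026889 shift=28 [end]
Varint 3: bytes[5:9] = C9 C4 D3 78 -> value 253026889 (4 byte(s))
  byte[9]=0x80 cont=1 payload=0x00=0: acc |= 0<<0 -> acc=0 shift=7
  byte[10]=0xA6 cont=1 payload=0x26=38: acc |= 38<<7 -> acc=4864 shift=14
  byte[11]=0xB8 cont=1 payload=0x38=56: acc |= 56<<14 -> acc=922368 shift=21
  byte[12]=0x63 cont=0 payload=0x63=99: acc |= 99<<21 -> acc=208540416 shift=28 [end]
Varint 4: bytes[9:13] = 80 A6 B8 63 -> value 208540416 (4 byte(s))
  byte[13]=0xE9 cont=1 payload=0x69=105: acc |= 105<<0 -> acc=105 shift=7
  byte[14]=0xA9 cont=1 payload=0x29=41: acc |= 41<<7 -> acc=5353 shift=14
  byte[15]=0x80 cont=1 payload=0x00=0: acc |= 0<<14 -> acc=5353 shift=21
  byte[16]=0x60 cont=0 payload=0x60=96: acc |= 96<<21 -> acc=201331945 shift=28 [end]
Varint 5: bytes[13:17] = E9 A9 80 60 -> value 201331945 (4 byte(s))

Answer: 2 3 4 4 4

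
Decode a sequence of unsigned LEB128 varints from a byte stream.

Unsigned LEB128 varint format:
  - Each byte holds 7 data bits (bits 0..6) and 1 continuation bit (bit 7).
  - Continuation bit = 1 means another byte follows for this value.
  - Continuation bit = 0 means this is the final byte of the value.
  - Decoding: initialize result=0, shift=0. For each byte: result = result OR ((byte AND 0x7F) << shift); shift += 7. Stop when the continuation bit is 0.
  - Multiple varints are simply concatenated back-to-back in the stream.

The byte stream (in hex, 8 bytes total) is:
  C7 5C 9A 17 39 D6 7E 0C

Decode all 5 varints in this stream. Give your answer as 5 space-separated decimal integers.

  byte[0]=0xC7 cont=1 payload=0x47=71: acc |= 71<<0 -> acc=71 shift=7
  byte[1]=0x5C cont=0 payload=0x5C=92: acc |= 92<<7 -> acc=11847 shift=14 [end]
Varint 1: bytes[0:2] = C7 5C -> value 11847 (2 byte(s))
  byte[2]=0x9A cont=1 payload=0x1A=26: acc |= 26<<0 -> acc=26 shift=7
  byte[3]=0x17 cont=0 payload=0x17=23: acc |= 23<<7 -> acc=2970 shift=14 [end]
Varint 2: bytes[2:4] = 9A 17 -> value 2970 (2 byte(s))
  byte[4]=0x39 cont=0 payload=0x39=57: acc |= 57<<0 -> acc=57 shift=7 [end]
Varint 3: bytes[4:5] = 39 -> value 57 (1 byte(s))
  byte[5]=0xD6 cont=1 payload=0x56=86: acc |= 86<<0 -> acc=86 shift=7
  byte[6]=0x7E cont=0 payload=0x7E=126: acc |= 126<<7 -> acc=16214 shift=14 [end]
Varint 4: bytes[5:7] = D6 7E -> value 16214 (2 byte(s))
  byte[7]=0x0C cont=0 payload=0x0C=12: acc |= 12<<0 -> acc=12 shift=7 [end]
Varint 5: bytes[7:8] = 0C -> value 12 (1 byte(s))

Answer: 11847 2970 57 16214 12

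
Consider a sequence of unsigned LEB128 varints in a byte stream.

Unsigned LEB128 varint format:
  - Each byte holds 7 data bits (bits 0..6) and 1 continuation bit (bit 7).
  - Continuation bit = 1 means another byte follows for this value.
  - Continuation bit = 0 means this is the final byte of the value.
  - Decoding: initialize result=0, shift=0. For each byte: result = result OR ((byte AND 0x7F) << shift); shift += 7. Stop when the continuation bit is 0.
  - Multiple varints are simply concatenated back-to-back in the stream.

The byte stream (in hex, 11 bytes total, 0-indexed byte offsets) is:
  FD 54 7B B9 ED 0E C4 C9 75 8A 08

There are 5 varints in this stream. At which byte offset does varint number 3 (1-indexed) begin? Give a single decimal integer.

  byte[0]=0xFD cont=1 payload=0x7D=125: acc |= 125<<0 -> acc=125 shift=7
  byte[1]=0x54 cont=0 payload=0x54=84: acc |= 84<<7 -> acc=10877 shift=14 [end]
Varint 1: bytes[0:2] = FD 54 -> value 10877 (2 byte(s))
  byte[2]=0x7B cont=0 payload=0x7B=123: acc |= 123<<0 -> acc=123 shift=7 [end]
Varint 2: bytes[2:3] = 7B -> value 123 (1 byte(s))
  byte[3]=0xB9 cont=1 payload=0x39=57: acc |= 57<<0 -> acc=57 shift=7
  byte[4]=0xED cont=1 payload=0x6D=109: acc |= 109<<7 -> acc=14009 shift=14
  byte[5]=0x0E cont=0 payload=0x0E=14: acc |= 14<<14 -> acc=243385 shift=21 [end]
Varint 3: bytes[3:6] = B9 ED 0E -> value 243385 (3 byte(s))
  byte[6]=0xC4 cont=1 payload=0x44=68: acc |= 68<<0 -> acc=68 shift=7
  byte[7]=0xC9 cont=1 payload=0x49=73: acc |= 73<<7 -> acc=9412 shift=14
  byte[8]=0x75 cont=0 payload=0x75=117: acc |= 117<<14 -> acc=1926340 shift=21 [end]
Varint 4: bytes[6:9] = C4 C9 75 -> value 1926340 (3 byte(s))
  byte[9]=0x8A cont=1 payload=0x0A=10: acc |= 10<<0 -> acc=10 shift=7
  byte[10]=0x08 cont=0 payload=0x08=8: acc |= 8<<7 -> acc=1034 shift=14 [end]
Varint 5: bytes[9:11] = 8A 08 -> value 1034 (2 byte(s))

Answer: 3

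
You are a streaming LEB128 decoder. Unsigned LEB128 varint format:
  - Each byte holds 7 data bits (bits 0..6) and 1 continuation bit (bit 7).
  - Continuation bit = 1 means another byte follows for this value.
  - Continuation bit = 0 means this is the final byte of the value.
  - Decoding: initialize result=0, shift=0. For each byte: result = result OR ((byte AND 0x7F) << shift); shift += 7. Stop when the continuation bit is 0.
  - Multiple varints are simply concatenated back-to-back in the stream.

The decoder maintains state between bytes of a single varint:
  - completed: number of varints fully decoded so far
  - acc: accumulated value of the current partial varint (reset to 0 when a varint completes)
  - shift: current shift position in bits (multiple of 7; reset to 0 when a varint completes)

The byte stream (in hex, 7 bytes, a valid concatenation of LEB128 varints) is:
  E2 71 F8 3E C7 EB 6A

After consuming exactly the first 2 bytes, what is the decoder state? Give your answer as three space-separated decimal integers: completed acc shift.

byte[0]=0xE2 cont=1 payload=0x62: acc |= 98<<0 -> completed=0 acc=98 shift=7
byte[1]=0x71 cont=0 payload=0x71: varint #1 complete (value=14562); reset -> completed=1 acc=0 shift=0

Answer: 1 0 0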